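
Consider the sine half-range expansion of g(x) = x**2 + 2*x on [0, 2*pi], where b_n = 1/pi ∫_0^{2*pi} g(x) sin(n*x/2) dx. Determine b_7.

b_7 = 1/pi ∫_0^{2*pi} (x**2 + 2*x) sin(7*x/2) dx.
Integrating by parts twice (tabular method), an antiderivative of (x**2 + 2*x) sin(7*x/2) is -2*x**2*cos(7*x/2)/7 + 8*x*sin(7*x/2)/49 - 4*x*cos(7*x/2)/7 + 8*sin(7*x/2)/49 + 16*cos(7*x/2)/343; evaluating from 0 to 2*pi: ∫_{0}^{2*pi} (x**2 + 2*x) sin(7*x/2) dx = (-16/343 + 8*pi/7 + 8*pi**2/7) - (16/343) = -32/343 + 8*pi/7 + 8*pi**2/7.
Hence b_7 = (1/pi)·(-32/343 + 8*pi/7 + 8*pi**2/7) = 8*(-4 + 49*pi + 49*pi**2)/(343*pi).

8*(-4 + 49*pi + 49*pi**2)/(343*pi)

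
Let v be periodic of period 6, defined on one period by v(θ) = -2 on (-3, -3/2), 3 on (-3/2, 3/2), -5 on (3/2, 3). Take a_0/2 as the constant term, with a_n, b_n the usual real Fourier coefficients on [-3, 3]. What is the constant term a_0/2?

a_0 = 1/3 ∫_{-3}^{3} v(θ) dθ = 1/3 · (-3/2) = -1/2.
So the constant term a_0/2 = -1/4.

-1/4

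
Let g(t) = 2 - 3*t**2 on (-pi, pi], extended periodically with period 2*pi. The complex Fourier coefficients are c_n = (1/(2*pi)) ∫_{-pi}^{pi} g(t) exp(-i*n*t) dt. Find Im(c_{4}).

0

Since g is real-valued, Im(c_{4}) = -(1/(2*pi)) ∫_{-pi}^{pi} g(t) sin(4*t) dt = -b_{4}/2.
(g is even, so the integrand is odd over a symmetric interval and the integral vanishes.)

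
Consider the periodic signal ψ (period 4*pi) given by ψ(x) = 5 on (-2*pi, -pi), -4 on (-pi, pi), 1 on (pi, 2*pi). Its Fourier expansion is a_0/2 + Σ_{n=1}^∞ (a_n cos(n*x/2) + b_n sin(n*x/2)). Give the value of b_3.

-4/(3*pi)

b_3 = (1/(2*pi)) ∫_{-2*pi}^{2*pi} ψ(x) sin(3*x/2) dx.
Split the integral at the breakpoints.
Directly, an antiderivative of (5) sin(3*x/2) is -10*cos(3*x/2)/3; evaluating from -2*pi to -pi: ∫_{-2*pi}^{-pi} (5) sin(3*x/2) dx = (0) - (10/3) = -10/3.
Directly, an antiderivative of (-4) sin(3*x/2) is 8*cos(3*x/2)/3; evaluating from -pi to pi: ∫_{-pi}^{pi} (-4) sin(3*x/2) dx = (0) - (0) = 0.
Directly, an antiderivative of (1) sin(3*x/2) is -2*cos(3*x/2)/3; evaluating from pi to 2*pi: ∫_{pi}^{2*pi} (1) sin(3*x/2) dx = (2/3) - (0) = 2/3.
Summing the pieces and multiplying by (1/(2*pi)) gives b_3 = -4/(3*pi).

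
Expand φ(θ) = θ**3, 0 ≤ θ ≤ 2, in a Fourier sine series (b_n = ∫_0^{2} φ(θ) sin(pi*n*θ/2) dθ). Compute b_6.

b_6 = ∫_0^{2} (θ**3) sin(3*pi*θ) dθ.
Integrating by parts three times (tabular method), an antiderivative of (θ**3) sin(3*pi*θ) is -θ**3*cos(3*pi*θ)/(3*pi) + θ**2*sin(3*pi*θ)/(3*pi**2) + 2*θ*cos(3*pi*θ)/(9*pi**3) - 2*sin(3*pi*θ)/(27*pi**4); evaluating from 0 to 2: ∫_{0}^{2} (θ**3) sin(3*pi*θ) dθ = (4*(1 - 6*pi**2)/(9*pi**3)) - (0) = 4*(1 - 6*pi**2)/(9*pi**3).
Hence b_6 = 4*(1 - 6*pi**2)/(9*pi**3).

4*(1 - 6*pi**2)/(9*pi**3)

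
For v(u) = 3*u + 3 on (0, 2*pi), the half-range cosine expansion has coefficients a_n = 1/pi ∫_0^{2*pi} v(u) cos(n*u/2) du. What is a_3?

-8/(3*pi)

a_3 = 1/pi ∫_0^{2*pi} (3*u + 3) cos(3*u/2) du.
Integrating by parts (boundary term plus one more integral), an antiderivative of (3*u + 3) cos(3*u/2) is 2*u*sin(3*u/2) + 2*sin(3*u/2) + 4*cos(3*u/2)/3; evaluating from 0 to 2*pi: ∫_{0}^{2*pi} (3*u + 3) cos(3*u/2) du = (-4/3) - (4/3) = -8/3.
Hence a_3 = (1/pi)·(-8/3) = -8/(3*pi).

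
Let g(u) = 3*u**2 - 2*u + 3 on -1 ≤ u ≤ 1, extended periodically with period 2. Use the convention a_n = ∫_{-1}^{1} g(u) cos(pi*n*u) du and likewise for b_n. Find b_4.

b_4 = ∫_{-1}^{1} g(u) sin(4*pi*u) du.
Integrating by parts twice (tabular method), an antiderivative of (3*u**2 - 2*u + 3) sin(4*pi*u) is -3*u**2*cos(4*pi*u)/(4*pi) + 3*u*sin(4*pi*u)/(8*pi**2) + u*cos(4*pi*u)/(2*pi) - sin(4*pi*u)/(8*pi**2) - 3*cos(4*pi*u)/(4*pi) + 3*cos(4*pi*u)/(32*pi**3); evaluating from -1 to 1: ∫_{-1}^{1} (3*u**2 - 2*u + 3) sin(4*pi*u) du = ((3/32 - pi**2)/pi**3) - (-2/pi + 3/(32*pi**3)) = 1/pi.
Hence b_4 = 1/pi.

1/pi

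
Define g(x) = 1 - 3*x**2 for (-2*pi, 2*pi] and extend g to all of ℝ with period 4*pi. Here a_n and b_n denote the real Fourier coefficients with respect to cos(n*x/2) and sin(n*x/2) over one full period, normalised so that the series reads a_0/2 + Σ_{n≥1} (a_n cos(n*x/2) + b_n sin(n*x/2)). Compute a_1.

48

a_1 = (1/(2*pi)) ∫_{-2*pi}^{2*pi} g(x) cos(x/2) dx.
g is even and cos(x/2) is even, so the integrand is even and a_1 = 1/pi ∫_0^{2*pi} g(x) cos(x/2) dx.
Integrating by parts twice (tabular method), an antiderivative of (1 - 3*x**2) cos(x/2) is -6*x**2*sin(x/2) - 24*x*cos(x/2) + 50*sin(x/2); evaluating from 0 to 2*pi: ∫_{0}^{2*pi} (1 - 3*x**2) cos(x/2) dx = (48*pi) - (0) = 48*pi.
Hence a_1 = (1/pi)·(48*pi) = 48.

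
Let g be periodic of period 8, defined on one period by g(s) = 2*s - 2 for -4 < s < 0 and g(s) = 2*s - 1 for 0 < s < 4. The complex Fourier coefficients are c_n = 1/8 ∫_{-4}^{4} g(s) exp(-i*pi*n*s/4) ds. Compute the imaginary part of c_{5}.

-9/(5*pi)

Since g is real-valued, Im(c_{5}) = -1/8 ∫_{-4}^{4} g(s) sin(5*pi*s/4) ds = -b_{5}/2.
Split the integral at the breakpoints.
Integrating by parts (boundary term plus one more integral), an antiderivative of (2*s - 2) sin(5*pi*s/4) is -8*s*cos(5*pi*s/4)/(5*pi) + 32*sin(5*pi*s/4)/(25*pi**2) + 8*cos(5*pi*s/4)/(5*pi); evaluating from -4 to 0: ∫_{-4}^{0} (2*s - 2) sin(5*pi*s/4) ds = (8/(5*pi)) - (-8/pi) = 48/(5*pi).
Integrating by parts (boundary term plus one more integral), an antiderivative of (2*s - 1) sin(5*pi*s/4) is -8*s*cos(5*pi*s/4)/(5*pi) + 32*sin(5*pi*s/4)/(25*pi**2) + 4*cos(5*pi*s/4)/(5*pi); evaluating from 0 to 4: ∫_{0}^{4} (2*s - 1) sin(5*pi*s/4) ds = (28/(5*pi)) - (4/(5*pi)) = 24/(5*pi).
So ∫_{-4}^{4} g(s) sin(5*pi*s/4) ds = 72/(5*pi).
Hence Im(c_{5}) = (-1/8)·(72/(5*pi)) = -9/(5*pi).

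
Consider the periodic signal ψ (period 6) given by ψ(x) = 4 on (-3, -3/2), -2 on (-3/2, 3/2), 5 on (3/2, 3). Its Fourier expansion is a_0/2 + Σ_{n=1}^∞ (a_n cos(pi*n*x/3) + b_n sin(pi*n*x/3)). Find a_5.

-13/(5*pi)

a_5 = 1/3 ∫_{-3}^{3} ψ(x) cos(5*pi*x/3) dx.
Split the integral at the breakpoints.
Directly, an antiderivative of (4) cos(5*pi*x/3) is 12*sin(5*pi*x/3)/(5*pi); evaluating from -3 to -3/2: ∫_{-3}^{-3/2} (4) cos(5*pi*x/3) dx = (-12/(5*pi)) - (0) = -12/(5*pi).
Directly, an antiderivative of (-2) cos(5*pi*x/3) is -6*sin(5*pi*x/3)/(5*pi); evaluating from -3/2 to 3/2: ∫_{-3/2}^{3/2} (-2) cos(5*pi*x/3) dx = (-6/(5*pi)) - (6/(5*pi)) = -12/(5*pi).
Directly, an antiderivative of (5) cos(5*pi*x/3) is 3*sin(5*pi*x/3)/pi; evaluating from 3/2 to 3: ∫_{3/2}^{3} (5) cos(5*pi*x/3) dx = (0) - (3/pi) = -3/pi.
Summing the pieces and multiplying by (1/3) gives a_5 = -13/(5*pi).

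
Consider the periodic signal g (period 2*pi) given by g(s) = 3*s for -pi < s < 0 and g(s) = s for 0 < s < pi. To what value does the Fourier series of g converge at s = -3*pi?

s = -3*pi differs from s = -pi by -1 full period(s), and the series is 2*pi-periodic.
At s = -pi the one-sided limits are g(-pi^-) = pi and g(-pi^+) = -3*pi.
By Dirichlet's theorem the series converges to their average, [(pi) + (-3*pi)]/2 = -pi.

-pi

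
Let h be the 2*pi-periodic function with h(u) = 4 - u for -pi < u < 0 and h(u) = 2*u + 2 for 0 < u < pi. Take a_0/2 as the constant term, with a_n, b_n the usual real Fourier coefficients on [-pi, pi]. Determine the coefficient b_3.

b_3 = 1/pi ∫_{-pi}^{pi} h(u) sin(3*u) du.
Split the integral at the breakpoints.
Integrating by parts (boundary term plus one more integral), an antiderivative of (4 - u) sin(3*u) is u*cos(3*u)/3 - sin(3*u)/9 - 4*cos(3*u)/3; evaluating from -pi to 0: ∫_{-pi}^{0} (4 - u) sin(3*u) du = (-4/3) - (pi/3 + 4/3) = -8/3 - pi/3.
Integrating by parts (boundary term plus one more integral), an antiderivative of (2*u + 2) sin(3*u) is -2*u*cos(3*u)/3 + 2*sin(3*u)/9 - 2*cos(3*u)/3; evaluating from 0 to pi: ∫_{0}^{pi} (2*u + 2) sin(3*u) du = (2/3 + 2*pi/3) - (-2/3) = 4/3 + 2*pi/3.
Summing the pieces and multiplying by (1/pi) gives b_3 = (-4 + pi)/(3*pi).

(-4 + pi)/(3*pi)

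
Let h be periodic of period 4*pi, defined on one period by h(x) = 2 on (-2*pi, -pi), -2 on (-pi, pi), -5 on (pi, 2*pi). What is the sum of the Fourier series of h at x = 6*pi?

-3/2

x = 6*pi differs from x = 2*pi by 1 full period(s), and the series is 4*pi-periodic.
At x = 2*pi the one-sided limits are h(2*pi^-) = -5 and h(2*pi^+) = 2.
By Dirichlet's theorem the series converges to their average, [(-5) + (2)]/2 = -3/2.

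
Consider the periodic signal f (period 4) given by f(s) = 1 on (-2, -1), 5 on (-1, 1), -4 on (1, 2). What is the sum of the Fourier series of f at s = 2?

At s = 2 the one-sided limits are f(2^-) = -4 and f(2^+) = 1.
By Dirichlet's theorem the series converges to their average, [(-4) + (1)]/2 = -3/2.

-3/2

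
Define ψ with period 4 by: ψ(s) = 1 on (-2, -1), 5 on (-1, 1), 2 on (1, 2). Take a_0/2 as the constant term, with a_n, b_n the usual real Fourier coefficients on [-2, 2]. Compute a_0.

a_0 = 1/2 ∫_{-2}^{2} ψ(s) ds = 1/2 · (13) = 13/2.

13/2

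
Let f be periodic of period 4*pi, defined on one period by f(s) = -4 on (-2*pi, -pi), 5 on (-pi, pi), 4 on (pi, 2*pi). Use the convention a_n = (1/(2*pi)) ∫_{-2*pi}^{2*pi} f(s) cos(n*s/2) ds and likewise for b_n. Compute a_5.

a_5 = (1/(2*pi)) ∫_{-2*pi}^{2*pi} f(s) cos(5*s/2) ds.
Split the integral at the breakpoints.
Directly, an antiderivative of (-4) cos(5*s/2) is -8*sin(5*s/2)/5; evaluating from -2*pi to -pi: ∫_{-2*pi}^{-pi} (-4) cos(5*s/2) ds = (8/5) - (0) = 8/5.
Directly, an antiderivative of (5) cos(5*s/2) is 2*sin(5*s/2); evaluating from -pi to pi: ∫_{-pi}^{pi} (5) cos(5*s/2) ds = (2) - (-2) = 4.
Directly, an antiderivative of (4) cos(5*s/2) is 8*sin(5*s/2)/5; evaluating from pi to 2*pi: ∫_{pi}^{2*pi} (4) cos(5*s/2) ds = (0) - (8/5) = -8/5.
Summing the pieces and multiplying by (1/(2*pi)) gives a_5 = 2/pi.

2/pi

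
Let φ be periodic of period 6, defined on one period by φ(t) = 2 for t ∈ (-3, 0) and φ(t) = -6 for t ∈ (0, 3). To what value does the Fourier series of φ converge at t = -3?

t = -3 differs from t = 3 by -1 full period(s), and the series is 6-periodic.
At t = 3 the one-sided limits are φ(3^-) = -6 and φ(3^+) = 2.
By Dirichlet's theorem the series converges to their average, [(-6) + (2)]/2 = -2.

-2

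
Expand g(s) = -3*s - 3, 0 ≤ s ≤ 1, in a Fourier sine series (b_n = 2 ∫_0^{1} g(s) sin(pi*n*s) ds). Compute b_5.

b_5 = 2 ∫_0^{1} (-3*s - 3) sin(5*pi*s) ds.
Integrating by parts (boundary term plus one more integral), an antiderivative of (-3*s - 3) sin(5*pi*s) is 3*s*cos(5*pi*s)/(5*pi) - 3*sin(5*pi*s)/(25*pi**2) + 3*cos(5*pi*s)/(5*pi); evaluating from 0 to 1: ∫_{0}^{1} (-3*s - 3) sin(5*pi*s) ds = (-6/(5*pi)) - (3/(5*pi)) = -9/(5*pi).
Hence b_5 = 2·(-9/(5*pi)) = -18/(5*pi).

-18/(5*pi)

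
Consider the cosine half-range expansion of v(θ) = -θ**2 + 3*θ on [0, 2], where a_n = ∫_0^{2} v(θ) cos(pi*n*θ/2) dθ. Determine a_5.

-8/(25*pi**2)

a_5 = ∫_0^{2} (-θ**2 + 3*θ) cos(5*pi*θ/2) dθ.
Integrating by parts twice (tabular method), an antiderivative of (-θ**2 + 3*θ) cos(5*pi*θ/2) is -2*θ**2*sin(5*pi*θ/2)/(5*pi) + 6*θ*sin(5*pi*θ/2)/(5*pi) - 8*θ*cos(5*pi*θ/2)/(25*pi**2) + 16*sin(5*pi*θ/2)/(125*pi**3) + 12*cos(5*pi*θ/2)/(25*pi**2); evaluating from 0 to 2: ∫_{0}^{2} (-θ**2 + 3*θ) cos(5*pi*θ/2) dθ = (4/(25*pi**2)) - (12/(25*pi**2)) = -8/(25*pi**2).
Hence a_5 = -8/(25*pi**2).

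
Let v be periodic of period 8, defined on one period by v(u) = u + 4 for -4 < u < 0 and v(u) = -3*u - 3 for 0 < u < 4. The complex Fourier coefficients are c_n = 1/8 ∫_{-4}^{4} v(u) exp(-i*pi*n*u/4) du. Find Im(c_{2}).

-2/pi

Since v is real-valued, Im(c_{2}) = -1/8 ∫_{-4}^{4} v(u) sin(pi*u/2) du = -b_{2}/2.
Split the integral at the breakpoints.
Integrating by parts (boundary term plus one more integral), an antiderivative of (u + 4) sin(pi*u/2) is -2*u*cos(pi*u/2)/pi + 4*sin(pi*u/2)/pi**2 - 8*cos(pi*u/2)/pi; evaluating from -4 to 0: ∫_{-4}^{0} (u + 4) sin(pi*u/2) du = (-8/pi) - (0) = -8/pi.
Integrating by parts (boundary term plus one more integral), an antiderivative of (-3*u - 3) sin(pi*u/2) is 6*u*cos(pi*u/2)/pi - 12*sin(pi*u/2)/pi**2 + 6*cos(pi*u/2)/pi; evaluating from 0 to 4: ∫_{0}^{4} (-3*u - 3) sin(pi*u/2) du = (30/pi) - (6/pi) = 24/pi.
So ∫_{-4}^{4} v(u) sin(pi*u/2) du = 16/pi.
Hence Im(c_{2}) = (-1/8)·(16/pi) = -2/pi.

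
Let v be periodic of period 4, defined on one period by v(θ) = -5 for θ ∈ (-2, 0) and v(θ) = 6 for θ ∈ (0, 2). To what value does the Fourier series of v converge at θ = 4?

θ = 4 differs from θ = 0 by 1 full period(s), and the series is 4-periodic.
At θ = 0 the one-sided limits are v(0^-) = -5 and v(0^+) = 6.
By Dirichlet's theorem the series converges to their average, [(-5) + (6)]/2 = 1/2.

1/2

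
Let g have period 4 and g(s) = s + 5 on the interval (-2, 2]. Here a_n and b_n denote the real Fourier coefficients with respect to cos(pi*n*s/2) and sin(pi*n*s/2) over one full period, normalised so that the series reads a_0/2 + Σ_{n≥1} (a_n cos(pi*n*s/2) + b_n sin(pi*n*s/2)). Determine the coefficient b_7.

4/(7*pi)

b_7 = 1/2 ∫_{-2}^{2} g(s) sin(7*pi*s/2) ds.
Integrating by parts (boundary term plus one more integral), an antiderivative of (s + 5) sin(7*pi*s/2) is -2*s*cos(7*pi*s/2)/(7*pi) + 4*sin(7*pi*s/2)/(49*pi**2) - 10*cos(7*pi*s/2)/(7*pi); evaluating from -2 to 2: ∫_{-2}^{2} (s + 5) sin(7*pi*s/2) ds = (2/pi) - (6/(7*pi)) = 8/(7*pi).
Hence b_7 = (1/2)·(8/(7*pi)) = 4/(7*pi).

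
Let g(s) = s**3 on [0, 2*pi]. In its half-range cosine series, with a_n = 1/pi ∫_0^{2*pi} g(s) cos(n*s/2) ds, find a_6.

4*pi/3

a_6 = 1/pi ∫_0^{2*pi} (s**3) cos(3*s) ds.
Integrating by parts three times (tabular method), an antiderivative of (s**3) cos(3*s) is s**3*sin(3*s)/3 + s**2*cos(3*s)/3 - 2*s*sin(3*s)/9 - 2*cos(3*s)/27; evaluating from 0 to 2*pi: ∫_{0}^{2*pi} (s**3) cos(3*s) ds = (-2/27 + 4*pi**2/3) - (-2/27) = 4*pi**2/3.
Hence a_6 = (1/pi)·(4*pi**2/3) = 4*pi/3.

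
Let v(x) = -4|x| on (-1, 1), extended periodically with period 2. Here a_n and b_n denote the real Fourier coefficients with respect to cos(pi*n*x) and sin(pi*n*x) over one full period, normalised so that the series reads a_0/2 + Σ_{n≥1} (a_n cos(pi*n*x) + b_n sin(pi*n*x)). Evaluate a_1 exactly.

16/pi**2

a_1 = ∫_{-1}^{1} v(x) cos(pi*x) dx.
v is even and cos(pi*x) is even, so the integrand is even and a_1 = 2 ∫_0^{1} v(x) cos(pi*x) dx.
Integrating by parts (boundary term plus one more integral), an antiderivative of (-4*x) cos(pi*x) is -4*x*sin(pi*x)/pi - 4*cos(pi*x)/pi**2; evaluating from 0 to 1: ∫_{0}^{1} (-4*x) cos(pi*x) dx = (4/pi**2) - (-4/pi**2) = 8/pi**2.
Hence a_1 = 2·(8/pi**2) = 16/pi**2.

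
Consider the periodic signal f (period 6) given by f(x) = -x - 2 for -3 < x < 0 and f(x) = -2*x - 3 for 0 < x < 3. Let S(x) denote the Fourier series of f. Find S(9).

x = 9 differs from x = -3 by 2 full period(s), and the series is 6-periodic.
At x = -3 the one-sided limits are f(-3^-) = -9 and f(-3^+) = 1.
By Dirichlet's theorem the series converges to their average, [(-9) + (1)]/2 = -4.

-4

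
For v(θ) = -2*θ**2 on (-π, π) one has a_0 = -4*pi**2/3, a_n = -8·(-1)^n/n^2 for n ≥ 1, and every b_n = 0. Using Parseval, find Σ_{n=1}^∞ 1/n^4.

Parseval: a_0^2/2 + Σ a_n^2 = (1/π) ∫_{-π}^{π} v(θ)^2 dθ = 8*pi**4/5.
Subtract a_0^2/2 = 8*pi**4/9: Σ a_n^2 = 32*pi**4/45.
Since a_n^2 = 64/n^4, Σ 1/n^4 = pi**4/90.

pi**4/90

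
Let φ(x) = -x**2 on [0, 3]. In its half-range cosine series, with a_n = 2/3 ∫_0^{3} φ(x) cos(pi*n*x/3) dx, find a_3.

4/pi**2

a_3 = 2/3 ∫_0^{3} (-x**2) cos(pi*x) dx.
Integrating by parts twice (tabular method), an antiderivative of (-x**2) cos(pi*x) is -x**2*sin(pi*x)/pi - 2*x*cos(pi*x)/pi**2 + 2*sin(pi*x)/pi**3; evaluating from 0 to 3: ∫_{0}^{3} (-x**2) cos(pi*x) dx = (6/pi**2) - (0) = 6/pi**2.
Hence a_3 = (2/3)·(6/pi**2) = 4/pi**2.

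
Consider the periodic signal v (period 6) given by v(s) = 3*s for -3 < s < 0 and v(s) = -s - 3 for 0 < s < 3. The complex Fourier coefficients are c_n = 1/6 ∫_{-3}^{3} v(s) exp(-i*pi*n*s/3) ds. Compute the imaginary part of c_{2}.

3/(2*pi)

Since v is real-valued, Im(c_{2}) = -1/6 ∫_{-3}^{3} v(s) sin(2*pi*s/3) ds = -b_{2}/2.
Split the integral at the breakpoints.
Integrating by parts (boundary term plus one more integral), an antiderivative of (3*s) sin(2*pi*s/3) is -9*s*cos(2*pi*s/3)/(2*pi) + 27*sin(2*pi*s/3)/(4*pi**2); evaluating from -3 to 0: ∫_{-3}^{0} (3*s) sin(2*pi*s/3) ds = (0) - (27/(2*pi)) = -27/(2*pi).
Integrating by parts (boundary term plus one more integral), an antiderivative of (-s - 3) sin(2*pi*s/3) is 3*s*cos(2*pi*s/3)/(2*pi) - 9*sin(2*pi*s/3)/(4*pi**2) + 9*cos(2*pi*s/3)/(2*pi); evaluating from 0 to 3: ∫_{0}^{3} (-s - 3) sin(2*pi*s/3) ds = (9/pi) - (9/(2*pi)) = 9/(2*pi).
So ∫_{-3}^{3} v(s) sin(2*pi*s/3) ds = -9/pi.
Hence Im(c_{2}) = (-1/6)·(-9/pi) = 3/(2*pi).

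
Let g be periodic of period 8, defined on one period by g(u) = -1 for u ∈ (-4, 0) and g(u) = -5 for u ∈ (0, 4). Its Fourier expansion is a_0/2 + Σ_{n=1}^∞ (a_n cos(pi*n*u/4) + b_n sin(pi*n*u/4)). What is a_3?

a_3 = 1/4 ∫_{-4}^{4} g(u) cos(3*pi*u/4) du.
Split the integral at the breakpoints.
Directly, an antiderivative of (-1) cos(3*pi*u/4) is -4*sin(3*pi*u/4)/(3*pi); evaluating from -4 to 0: ∫_{-4}^{0} (-1) cos(3*pi*u/4) du = (0) - (0) = 0.
Directly, an antiderivative of (-5) cos(3*pi*u/4) is -20*sin(3*pi*u/4)/(3*pi); evaluating from 0 to 4: ∫_{0}^{4} (-5) cos(3*pi*u/4) du = (0) - (0) = 0.
Summing the pieces and multiplying by (1/4) gives a_3 = 0.

0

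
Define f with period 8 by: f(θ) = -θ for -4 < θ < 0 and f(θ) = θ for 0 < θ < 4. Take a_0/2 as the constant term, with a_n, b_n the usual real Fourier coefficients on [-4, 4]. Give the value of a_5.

-16/(25*pi**2)

a_5 = 1/4 ∫_{-4}^{4} f(θ) cos(5*pi*θ/4) dθ.
f is even and cos(5*pi*θ/4) is even, so the integrand is even and a_5 = 1/2 ∫_0^{4} f(θ) cos(5*pi*θ/4) dθ.
Integrating by parts (boundary term plus one more integral), an antiderivative of (θ) cos(5*pi*θ/4) is 4*θ*sin(5*pi*θ/4)/(5*pi) + 16*cos(5*pi*θ/4)/(25*pi**2); evaluating from 0 to 4: ∫_{0}^{4} (θ) cos(5*pi*θ/4) dθ = (-16/(25*pi**2)) - (16/(25*pi**2)) = -32/(25*pi**2).
Hence a_5 = (1/2)·(-32/(25*pi**2)) = -16/(25*pi**2).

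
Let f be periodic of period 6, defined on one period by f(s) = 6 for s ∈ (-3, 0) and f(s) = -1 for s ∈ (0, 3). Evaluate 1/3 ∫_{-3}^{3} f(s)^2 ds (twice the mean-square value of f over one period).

37

1/3 ∫_{-3}^{3} f(s)^2 ds = 1/3 · (111) = 37.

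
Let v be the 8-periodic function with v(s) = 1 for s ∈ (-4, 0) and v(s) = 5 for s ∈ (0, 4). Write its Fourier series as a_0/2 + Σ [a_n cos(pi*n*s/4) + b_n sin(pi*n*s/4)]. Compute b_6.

0

b_6 = 1/4 ∫_{-4}^{4} v(s) sin(3*pi*s/2) ds.
Split the integral at the breakpoints.
Directly, an antiderivative of (1) sin(3*pi*s/2) is -2*cos(3*pi*s/2)/(3*pi); evaluating from -4 to 0: ∫_{-4}^{0} (1) sin(3*pi*s/2) ds = (-2/(3*pi)) - (-2/(3*pi)) = 0.
Directly, an antiderivative of (5) sin(3*pi*s/2) is -10*cos(3*pi*s/2)/(3*pi); evaluating from 0 to 4: ∫_{0}^{4} (5) sin(3*pi*s/2) ds = (-10/(3*pi)) - (-10/(3*pi)) = 0.
Summing the pieces and multiplying by (1/4) gives b_6 = 0.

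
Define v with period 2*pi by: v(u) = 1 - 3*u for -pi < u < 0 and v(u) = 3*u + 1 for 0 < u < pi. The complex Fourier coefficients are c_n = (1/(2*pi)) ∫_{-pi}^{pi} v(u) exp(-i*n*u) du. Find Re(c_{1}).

-6/pi

Since v is real-valued, Re(c_{1}) = (1/(2*pi)) ∫_{-pi}^{pi} v(u) cos(u) du = a_{1}/2.
v is even and cos(u) is even, so the integrand is even: ∫_{-pi}^{pi} v(u) cos(u) du = 2∫_0^{pi} v(u) cos(u) du.
Integrating by parts (boundary term plus one more integral), an antiderivative of (3*u + 1) cos(u) is 3*u*sin(u) + sin(u) + 3*cos(u); evaluating from 0 to pi: ∫_{0}^{pi} (3*u + 1) cos(u) du = (-3) - (3) = -6.
So ∫_{-pi}^{pi} v(u) cos(u) du = -12.
Hence Re(c_{1}) = (1/(2*pi))·(-12) = -6/pi.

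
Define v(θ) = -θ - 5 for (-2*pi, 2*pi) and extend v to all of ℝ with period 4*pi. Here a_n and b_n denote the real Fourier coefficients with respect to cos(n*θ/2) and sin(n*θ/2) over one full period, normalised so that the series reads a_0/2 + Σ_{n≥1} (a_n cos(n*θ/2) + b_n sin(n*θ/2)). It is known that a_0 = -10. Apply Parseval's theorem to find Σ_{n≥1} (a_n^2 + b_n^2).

8*pi**2/3

Parseval: a_0^2/2 + Σ_{n≥1} (a_n^2+b_n^2) = (1/(2*pi)) ∫_{-2*pi}^{2*pi} v(θ)^2 dθ = 8*pi**2/3 + 50.
Subtract a_0^2/2 = 50: Σ (a_n^2+b_n^2) = 8*pi**2/3.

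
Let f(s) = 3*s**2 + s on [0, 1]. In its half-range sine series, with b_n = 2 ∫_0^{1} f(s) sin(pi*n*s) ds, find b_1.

b_1 = 2 ∫_0^{1} (3*s**2 + s) sin(pi*s) ds.
Integrating by parts twice (tabular method), an antiderivative of (3*s**2 + s) sin(pi*s) is -3*s**2*cos(pi*s)/pi + 6*s*sin(pi*s)/pi**2 - s*cos(pi*s)/pi + sin(pi*s)/pi**2 + 6*cos(pi*s)/pi**3; evaluating from 0 to 1: ∫_{0}^{1} (3*s**2 + s) sin(pi*s) ds = (-6/pi**3 + 4/pi) - (6/pi**3) = -12/pi**3 + 4/pi.
Hence b_1 = 2·(-12/pi**3 + 4/pi) = -24/pi**3 + 8/pi.

-24/pi**3 + 8/pi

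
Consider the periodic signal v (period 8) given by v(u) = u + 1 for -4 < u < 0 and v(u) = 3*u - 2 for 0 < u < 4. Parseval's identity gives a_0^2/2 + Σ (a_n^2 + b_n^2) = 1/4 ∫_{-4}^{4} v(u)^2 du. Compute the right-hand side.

91/3

1/4 ∫_{-4}^{4} v(u)^2 du = 1/4 · (364/3) = 91/3.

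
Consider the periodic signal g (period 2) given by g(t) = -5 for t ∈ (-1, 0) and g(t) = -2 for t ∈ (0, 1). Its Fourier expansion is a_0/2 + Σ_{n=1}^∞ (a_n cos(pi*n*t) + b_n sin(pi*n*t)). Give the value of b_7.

6/(7*pi)

b_7 = ∫_{-1}^{1} g(t) sin(7*pi*t) dt.
Split the integral at the breakpoints.
Directly, an antiderivative of (-5) sin(7*pi*t) is 5*cos(7*pi*t)/(7*pi); evaluating from -1 to 0: ∫_{-1}^{0} (-5) sin(7*pi*t) dt = (5/(7*pi)) - (-5/(7*pi)) = 10/(7*pi).
Directly, an antiderivative of (-2) sin(7*pi*t) is 2*cos(7*pi*t)/(7*pi); evaluating from 0 to 1: ∫_{0}^{1} (-2) sin(7*pi*t) dt = (-2/(7*pi)) - (2/(7*pi)) = -4/(7*pi).
Summing the pieces gives b_7 = 6/(7*pi).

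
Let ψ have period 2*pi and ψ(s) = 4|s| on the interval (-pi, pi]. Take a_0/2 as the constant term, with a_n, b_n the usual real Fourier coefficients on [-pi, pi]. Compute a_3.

-16/(9*pi)

a_3 = 1/pi ∫_{-pi}^{pi} ψ(s) cos(3*s) ds.
ψ is even and cos(3*s) is even, so the integrand is even and a_3 = 2/pi ∫_0^{pi} ψ(s) cos(3*s) ds.
Integrating by parts (boundary term plus one more integral), an antiderivative of (4*s) cos(3*s) is 4*s*sin(3*s)/3 + 4*cos(3*s)/9; evaluating from 0 to pi: ∫_{0}^{pi} (4*s) cos(3*s) ds = (-4/9) - (4/9) = -8/9.
Hence a_3 = (2/pi)·(-8/9) = -16/(9*pi).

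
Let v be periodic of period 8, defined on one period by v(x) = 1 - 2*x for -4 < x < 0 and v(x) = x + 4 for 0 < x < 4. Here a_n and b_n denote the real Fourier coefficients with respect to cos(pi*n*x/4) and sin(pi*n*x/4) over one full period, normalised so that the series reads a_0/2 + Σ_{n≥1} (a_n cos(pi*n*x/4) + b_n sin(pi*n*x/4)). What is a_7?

-24/(49*pi**2)

a_7 = 1/4 ∫_{-4}^{4} v(x) cos(7*pi*x/4) dx.
Split the integral at the breakpoints.
Integrating by parts (boundary term plus one more integral), an antiderivative of (1 - 2*x) cos(7*pi*x/4) is -8*x*sin(7*pi*x/4)/(7*pi) + 4*sin(7*pi*x/4)/(7*pi) - 32*cos(7*pi*x/4)/(49*pi**2); evaluating from -4 to 0: ∫_{-4}^{0} (1 - 2*x) cos(7*pi*x/4) dx = (-32/(49*pi**2)) - (32/(49*pi**2)) = -64/(49*pi**2).
Integrating by parts (boundary term plus one more integral), an antiderivative of (x + 4) cos(7*pi*x/4) is 4*x*sin(7*pi*x/4)/(7*pi) + 16*sin(7*pi*x/4)/(7*pi) + 16*cos(7*pi*x/4)/(49*pi**2); evaluating from 0 to 4: ∫_{0}^{4} (x + 4) cos(7*pi*x/4) dx = (-16/(49*pi**2)) - (16/(49*pi**2)) = -32/(49*pi**2).
Summing the pieces and multiplying by (1/4) gives a_7 = -24/(49*pi**2).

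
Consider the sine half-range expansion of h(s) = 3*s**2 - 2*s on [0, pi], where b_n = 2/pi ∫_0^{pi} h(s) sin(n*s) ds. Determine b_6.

b_6 = 2/pi ∫_0^{pi} (3*s**2 - 2*s) sin(6*s) ds.
Integrating by parts twice (tabular method), an antiderivative of (3*s**2 - 2*s) sin(6*s) is -s**2*cos(6*s)/2 + s*sin(6*s)/6 + s*cos(6*s)/3 - sin(6*s)/18 + cos(6*s)/36; evaluating from 0 to pi: ∫_{0}^{pi} (3*s**2 - 2*s) sin(6*s) ds = (-pi**2/2 + 1/36 + pi/3) - (1/36) = pi*(2 - 3*pi)/6.
Hence b_6 = (2/pi)·(pi*(2 - 3*pi)/6) = 2/3 - pi.

2/3 - pi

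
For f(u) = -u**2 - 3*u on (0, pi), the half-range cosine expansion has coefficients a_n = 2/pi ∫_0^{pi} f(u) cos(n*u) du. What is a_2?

a_2 = 2/pi ∫_0^{pi} (-u**2 - 3*u) cos(2*u) du.
Integrating by parts twice (tabular method), an antiderivative of (-u**2 - 3*u) cos(2*u) is -u**2*sin(2*u)/2 - 3*u*sin(2*u)/2 - u*cos(2*u)/2 + sin(2*u)/4 - 3*cos(2*u)/4; evaluating from 0 to pi: ∫_{0}^{pi} (-u**2 - 3*u) cos(2*u) du = (-pi/2 - 3/4) - (-3/4) = -pi/2.
Hence a_2 = (2/pi)·(-pi/2) = -1.

-1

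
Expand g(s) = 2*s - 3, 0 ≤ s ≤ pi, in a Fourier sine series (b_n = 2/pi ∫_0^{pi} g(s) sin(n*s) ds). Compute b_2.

b_2 = 2/pi ∫_0^{pi} (2*s - 3) sin(2*s) ds.
Integrating by parts (boundary term plus one more integral), an antiderivative of (2*s - 3) sin(2*s) is -s*cos(2*s) + sin(2*s)/2 + 3*cos(2*s)/2; evaluating from 0 to pi: ∫_{0}^{pi} (2*s - 3) sin(2*s) ds = (3/2 - pi) - (3/2) = -pi.
Hence b_2 = (2/pi)·(-pi) = -2.

-2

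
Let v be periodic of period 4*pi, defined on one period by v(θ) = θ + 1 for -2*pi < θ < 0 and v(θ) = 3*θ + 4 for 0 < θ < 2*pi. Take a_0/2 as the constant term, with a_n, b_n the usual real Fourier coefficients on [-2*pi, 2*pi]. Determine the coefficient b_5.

2*(3 + 4*pi)/(5*pi)

b_5 = (1/(2*pi)) ∫_{-2*pi}^{2*pi} v(θ) sin(5*θ/2) dθ.
Split the integral at the breakpoints.
Integrating by parts (boundary term plus one more integral), an antiderivative of (θ + 1) sin(5*θ/2) is -2*θ*cos(5*θ/2)/5 + 4*sin(5*θ/2)/25 - 2*cos(5*θ/2)/5; evaluating from -2*pi to 0: ∫_{-2*pi}^{0} (θ + 1) sin(5*θ/2) dθ = (-2/5) - (2/5 - 4*pi/5) = -4/5 + 4*pi/5.
Integrating by parts (boundary term plus one more integral), an antiderivative of (3*θ + 4) sin(5*θ/2) is -6*θ*cos(5*θ/2)/5 + 12*sin(5*θ/2)/25 - 8*cos(5*θ/2)/5; evaluating from 0 to 2*pi: ∫_{0}^{2*pi} (3*θ + 4) sin(5*θ/2) dθ = (8/5 + 12*pi/5) - (-8/5) = 16/5 + 12*pi/5.
Summing the pieces and multiplying by (1/(2*pi)) gives b_5 = 2*(3 + 4*pi)/(5*pi).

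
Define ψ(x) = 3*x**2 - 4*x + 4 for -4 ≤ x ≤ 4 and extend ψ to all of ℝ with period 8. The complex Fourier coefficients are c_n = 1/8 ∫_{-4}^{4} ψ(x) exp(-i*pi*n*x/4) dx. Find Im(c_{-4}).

4/pi

Since ψ is real-valued, Im(c_{-4}) = -1/8 ∫_{-4}^{4} ψ(x) sin(-pi*x) dx = b_{4}/2.
Integrating by parts twice (tabular method), an antiderivative of (3*x**2 - 4*x + 4) sin(-pi*x) is 3*x**2*cos(pi*x)/pi - 6*x*sin(pi*x)/pi**2 - 4*x*cos(pi*x)/pi + 4*sin(pi*x)/pi**2 - 6*cos(pi*x)/pi**3 + 4*cos(pi*x)/pi; evaluating from -4 to 4: ∫_{-4}^{4} (3*x**2 - 4*x + 4) sin(-pi*x) dx = (-6/pi**3 + 36/pi) - (-6/pi**3 + 68/pi) = -32/pi.
Hence Im(c_{-4}) = (-1/8)·(-32/pi) = 4/pi.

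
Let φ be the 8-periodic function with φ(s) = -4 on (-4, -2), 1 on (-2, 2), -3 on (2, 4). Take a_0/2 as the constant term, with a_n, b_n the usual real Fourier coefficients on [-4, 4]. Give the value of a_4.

a_4 = 1/4 ∫_{-4}^{4} φ(s) cos(pi*s) ds.
Split the integral at the breakpoints.
Directly, an antiderivative of (-4) cos(pi*s) is -4*sin(pi*s)/pi; evaluating from -4 to -2: ∫_{-4}^{-2} (-4) cos(pi*s) ds = (0) - (0) = 0.
Directly, an antiderivative of (1) cos(pi*s) is sin(pi*s)/pi; evaluating from -2 to 2: ∫_{-2}^{2} (1) cos(pi*s) ds = (0) - (0) = 0.
Directly, an antiderivative of (-3) cos(pi*s) is -3*sin(pi*s)/pi; evaluating from 2 to 4: ∫_{2}^{4} (-3) cos(pi*s) ds = (0) - (0) = 0.
Summing the pieces and multiplying by (1/4) gives a_4 = 0.

0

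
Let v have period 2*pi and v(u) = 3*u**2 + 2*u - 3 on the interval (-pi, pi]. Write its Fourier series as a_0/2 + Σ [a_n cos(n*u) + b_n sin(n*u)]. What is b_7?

4/7

b_7 = 1/pi ∫_{-pi}^{pi} v(u) sin(7*u) du.
Integrating by parts twice (tabular method), an antiderivative of (3*u**2 + 2*u - 3) sin(7*u) is -3*u**2*cos(7*u)/7 + 6*u*sin(7*u)/49 - 2*u*cos(7*u)/7 + 2*sin(7*u)/49 + 153*cos(7*u)/343; evaluating from -pi to pi: ∫_{-pi}^{pi} (3*u**2 + 2*u - 3) sin(7*u) du = (-153/343 + 2*pi/7 + 3*pi**2/7) - (-2*pi/7 - 153/343 + 3*pi**2/7) = 4*pi/7.
Hence b_7 = (1/pi)·(4*pi/7) = 4/7.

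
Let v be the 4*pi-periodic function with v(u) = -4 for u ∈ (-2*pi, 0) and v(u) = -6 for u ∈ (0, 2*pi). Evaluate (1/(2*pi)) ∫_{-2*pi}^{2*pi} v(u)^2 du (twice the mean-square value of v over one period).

(1/(2*pi)) ∫_{-2*pi}^{2*pi} v(u)^2 du = (1/(2*pi)) · (104*pi) = 52.

52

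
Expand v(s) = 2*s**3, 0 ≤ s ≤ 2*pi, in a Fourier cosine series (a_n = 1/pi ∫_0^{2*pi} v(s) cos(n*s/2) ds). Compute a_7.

96*(4 - 49*pi**2)/(2401*pi)

a_7 = 1/pi ∫_0^{2*pi} (2*s**3) cos(7*s/2) ds.
Integrating by parts three times (tabular method), an antiderivative of (2*s**3) cos(7*s/2) is 4*s**3*sin(7*s/2)/7 + 24*s**2*cos(7*s/2)/49 - 96*s*sin(7*s/2)/343 - 192*cos(7*s/2)/2401; evaluating from 0 to 2*pi: ∫_{0}^{2*pi} (2*s**3) cos(7*s/2) ds = (192/2401 - 96*pi**2/49) - (-192/2401) = 384/2401 - 96*pi**2/49.
Hence a_7 = (1/pi)·(384/2401 - 96*pi**2/49) = 96*(4 - 49*pi**2)/(2401*pi).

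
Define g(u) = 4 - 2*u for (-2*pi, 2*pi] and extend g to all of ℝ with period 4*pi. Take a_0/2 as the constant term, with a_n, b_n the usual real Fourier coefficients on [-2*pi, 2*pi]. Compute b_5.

-8/5

b_5 = (1/(2*pi)) ∫_{-2*pi}^{2*pi} g(u) sin(5*u/2) du.
Integrating by parts (boundary term plus one more integral), an antiderivative of (4 - 2*u) sin(5*u/2) is 4*u*cos(5*u/2)/5 - 8*sin(5*u/2)/25 - 8*cos(5*u/2)/5; evaluating from -2*pi to 2*pi: ∫_{-2*pi}^{2*pi} (4 - 2*u) sin(5*u/2) du = (8/5 - 8*pi/5) - (8/5 + 8*pi/5) = -16*pi/5.
Hence b_5 = (1/(2*pi))·(-16*pi/5) = -8/5.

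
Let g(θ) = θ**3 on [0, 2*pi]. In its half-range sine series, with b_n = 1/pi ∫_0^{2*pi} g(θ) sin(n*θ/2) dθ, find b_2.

b_2 = 1/pi ∫_0^{2*pi} (θ**3) sin(θ) dθ.
Integrating by parts three times (tabular method), an antiderivative of (θ**3) sin(θ) is -θ**3*cos(θ) + 3*θ**2*sin(θ) + 6*θ*cos(θ) - 6*sin(θ); evaluating from 0 to 2*pi: ∫_{0}^{2*pi} (θ**3) sin(θ) dθ = (-8*pi**3 + 12*pi) - (0) = -8*pi**3 + 12*pi.
Hence b_2 = (1/pi)·(-8*pi**3 + 12*pi) = 12 - 8*pi**2.

12 - 8*pi**2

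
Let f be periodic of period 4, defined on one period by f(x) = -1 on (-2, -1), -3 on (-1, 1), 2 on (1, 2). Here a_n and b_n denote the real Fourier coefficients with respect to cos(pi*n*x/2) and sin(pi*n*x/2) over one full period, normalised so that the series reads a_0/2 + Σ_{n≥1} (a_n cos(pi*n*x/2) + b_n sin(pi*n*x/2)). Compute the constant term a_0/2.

a_0 = 1/2 ∫_{-2}^{2} f(x) dx = 1/2 · (-5) = -5/2.
So the constant term a_0/2 = -5/4.

-5/4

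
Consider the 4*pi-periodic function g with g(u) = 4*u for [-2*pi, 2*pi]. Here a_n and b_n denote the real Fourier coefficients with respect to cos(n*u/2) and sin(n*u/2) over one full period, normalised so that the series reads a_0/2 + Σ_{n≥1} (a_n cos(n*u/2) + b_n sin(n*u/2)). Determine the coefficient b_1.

b_1 = (1/(2*pi)) ∫_{-2*pi}^{2*pi} g(u) sin(u/2) du.
g is odd and sin(u/2) is odd, so the integrand is even and b_1 = 1/pi ∫_0^{2*pi} g(u) sin(u/2) du.
Integrating by parts (boundary term plus one more integral), an antiderivative of (4*u) sin(u/2) is -8*u*cos(u/2) + 16*sin(u/2); evaluating from 0 to 2*pi: ∫_{0}^{2*pi} (4*u) sin(u/2) du = (16*pi) - (0) = 16*pi.
Hence b_1 = (1/pi)·(16*pi) = 16.

16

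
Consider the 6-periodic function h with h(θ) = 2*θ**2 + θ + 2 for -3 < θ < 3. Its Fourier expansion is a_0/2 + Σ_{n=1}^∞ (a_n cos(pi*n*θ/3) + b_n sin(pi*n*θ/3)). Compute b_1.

6/pi

b_1 = 1/3 ∫_{-3}^{3} h(θ) sin(pi*θ/3) dθ.
Integrating by parts twice (tabular method), an antiderivative of (2*θ**2 + θ + 2) sin(pi*θ/3) is -6*θ**2*cos(pi*θ/3)/pi + 36*θ*sin(pi*θ/3)/pi**2 - 3*θ*cos(pi*θ/3)/pi + 9*sin(pi*θ/3)/pi**2 - 6*cos(pi*θ/3)/pi + 108*cos(pi*θ/3)/pi**3; evaluating from -3 to 3: ∫_{-3}^{3} (2*θ**2 + θ + 2) sin(pi*θ/3) dθ = (-108/pi**3 + 69/pi) - (-108/pi**3 + 51/pi) = 18/pi.
Hence b_1 = (1/3)·(18/pi) = 6/pi.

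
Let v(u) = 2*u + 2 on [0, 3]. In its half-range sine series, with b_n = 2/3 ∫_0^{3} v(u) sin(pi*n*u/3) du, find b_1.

20/pi

b_1 = 2/3 ∫_0^{3} (2*u + 2) sin(pi*u/3) du.
Integrating by parts (boundary term plus one more integral), an antiderivative of (2*u + 2) sin(pi*u/3) is -6*u*cos(pi*u/3)/pi + 18*sin(pi*u/3)/pi**2 - 6*cos(pi*u/3)/pi; evaluating from 0 to 3: ∫_{0}^{3} (2*u + 2) sin(pi*u/3) du = (24/pi) - (-6/pi) = 30/pi.
Hence b_1 = (2/3)·(30/pi) = 20/pi.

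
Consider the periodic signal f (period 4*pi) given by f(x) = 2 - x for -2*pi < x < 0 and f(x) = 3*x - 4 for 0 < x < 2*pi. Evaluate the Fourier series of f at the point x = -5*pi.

x = -5*pi differs from x = -pi by -1 full period(s), and the series is 4*pi-periodic.
f is continuous at x = -pi with value 2 + pi, so the series converges to 2 + pi there.

2 + pi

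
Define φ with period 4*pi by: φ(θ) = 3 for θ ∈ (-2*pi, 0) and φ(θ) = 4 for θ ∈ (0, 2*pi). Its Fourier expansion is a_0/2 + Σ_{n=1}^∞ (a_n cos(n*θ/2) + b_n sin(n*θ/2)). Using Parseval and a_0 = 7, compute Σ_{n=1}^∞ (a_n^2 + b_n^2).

1/2

Parseval: a_0^2/2 + Σ_{n≥1} (a_n^2+b_n^2) = (1/(2*pi)) ∫_{-2*pi}^{2*pi} φ(θ)^2 dθ = 25.
Subtract a_0^2/2 = 49/2: Σ (a_n^2+b_n^2) = 1/2.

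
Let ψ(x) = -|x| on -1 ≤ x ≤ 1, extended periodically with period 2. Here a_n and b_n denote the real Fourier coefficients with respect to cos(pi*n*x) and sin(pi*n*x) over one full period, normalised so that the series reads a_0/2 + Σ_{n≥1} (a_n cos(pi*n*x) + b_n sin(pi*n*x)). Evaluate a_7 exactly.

a_7 = ∫_{-1}^{1} ψ(x) cos(7*pi*x) dx.
ψ is even and cos(7*pi*x) is even, so the integrand is even and a_7 = 2 ∫_0^{1} ψ(x) cos(7*pi*x) dx.
Integrating by parts (boundary term plus one more integral), an antiderivative of (-x) cos(7*pi*x) is -x*sin(7*pi*x)/(7*pi) - cos(7*pi*x)/(49*pi**2); evaluating from 0 to 1: ∫_{0}^{1} (-x) cos(7*pi*x) dx = (1/(49*pi**2)) - (-1/(49*pi**2)) = 2/(49*pi**2).
Hence a_7 = 2·(2/(49*pi**2)) = 4/(49*pi**2).

4/(49*pi**2)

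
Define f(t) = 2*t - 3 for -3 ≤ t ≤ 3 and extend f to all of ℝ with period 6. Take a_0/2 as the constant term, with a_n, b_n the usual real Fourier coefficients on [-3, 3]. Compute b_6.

-2/pi

b_6 = 1/3 ∫_{-3}^{3} f(t) sin(2*pi*t) dt.
Integrating by parts (boundary term plus one more integral), an antiderivative of (2*t - 3) sin(2*pi*t) is -t*cos(2*pi*t)/pi + sin(2*pi*t)/(2*pi**2) + 3*cos(2*pi*t)/(2*pi); evaluating from -3 to 3: ∫_{-3}^{3} (2*t - 3) sin(2*pi*t) dt = (-3/(2*pi)) - (9/(2*pi)) = -6/pi.
Hence b_6 = (1/3)·(-6/pi) = -2/pi.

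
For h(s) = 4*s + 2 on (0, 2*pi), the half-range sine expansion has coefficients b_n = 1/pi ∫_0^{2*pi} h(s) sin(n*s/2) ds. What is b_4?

-4

b_4 = 1/pi ∫_0^{2*pi} (4*s + 2) sin(2*s) ds.
Integrating by parts (boundary term plus one more integral), an antiderivative of (4*s + 2) sin(2*s) is -2*s*cos(2*s) + sin(2*s) - cos(2*s); evaluating from 0 to 2*pi: ∫_{0}^{2*pi} (4*s + 2) sin(2*s) ds = (-4*pi - 1) - (-1) = -4*pi.
Hence b_4 = (1/pi)·(-4*pi) = -4.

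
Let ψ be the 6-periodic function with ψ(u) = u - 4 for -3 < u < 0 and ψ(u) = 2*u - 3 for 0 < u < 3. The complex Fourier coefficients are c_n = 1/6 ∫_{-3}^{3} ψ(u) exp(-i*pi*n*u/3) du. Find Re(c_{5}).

Since ψ is real-valued, Re(c_{5}) = 1/6 ∫_{-3}^{3} ψ(u) cos(5*pi*u/3) du = a_{5}/2.
Split the integral at the breakpoints.
Integrating by parts (boundary term plus one more integral), an antiderivative of (u - 4) cos(5*pi*u/3) is 3*u*sin(5*pi*u/3)/(5*pi) - 12*sin(5*pi*u/3)/(5*pi) + 9*cos(5*pi*u/3)/(25*pi**2); evaluating from -3 to 0: ∫_{-3}^{0} (u - 4) cos(5*pi*u/3) du = (9/(25*pi**2)) - (-9/(25*pi**2)) = 18/(25*pi**2).
Integrating by parts (boundary term plus one more integral), an antiderivative of (2*u - 3) cos(5*pi*u/3) is 6*u*sin(5*pi*u/3)/(5*pi) - 9*sin(5*pi*u/3)/(5*pi) + 18*cos(5*pi*u/3)/(25*pi**2); evaluating from 0 to 3: ∫_{0}^{3} (2*u - 3) cos(5*pi*u/3) du = (-18/(25*pi**2)) - (18/(25*pi**2)) = -36/(25*pi**2).
So ∫_{-3}^{3} ψ(u) cos(5*pi*u/3) du = -18/(25*pi**2).
Hence Re(c_{5}) = (1/6)·(-18/(25*pi**2)) = -3/(25*pi**2).

-3/(25*pi**2)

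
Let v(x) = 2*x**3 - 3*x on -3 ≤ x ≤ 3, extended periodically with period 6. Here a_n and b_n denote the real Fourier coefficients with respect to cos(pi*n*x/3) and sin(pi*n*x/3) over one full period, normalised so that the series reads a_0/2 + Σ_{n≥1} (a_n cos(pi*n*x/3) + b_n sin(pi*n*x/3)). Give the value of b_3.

b_3 = 1/3 ∫_{-3}^{3} v(x) sin(pi*x) dx.
v is odd and sin(pi*x) is odd, so the integrand is even and b_3 = 2/3 ∫_0^{3} v(x) sin(pi*x) dx.
Integrating by parts three times (tabular method), an antiderivative of (2*x**3 - 3*x) sin(pi*x) is -2*x**3*cos(pi*x)/pi + 6*x**2*sin(pi*x)/pi**2 + 12*x*cos(pi*x)/pi**3 + 3*x*cos(pi*x)/pi - 3*sin(pi*x)/pi**2 - 12*sin(pi*x)/pi**4; evaluating from 0 to 3: ∫_{0}^{3} (2*x**3 - 3*x) sin(pi*x) dx = (-36/pi**3 + 45/pi) - (0) = -36/pi**3 + 45/pi.
Hence b_3 = (2/3)·(-36/pi**3 + 45/pi) = -24/pi**3 + 30/pi.

-24/pi**3 + 30/pi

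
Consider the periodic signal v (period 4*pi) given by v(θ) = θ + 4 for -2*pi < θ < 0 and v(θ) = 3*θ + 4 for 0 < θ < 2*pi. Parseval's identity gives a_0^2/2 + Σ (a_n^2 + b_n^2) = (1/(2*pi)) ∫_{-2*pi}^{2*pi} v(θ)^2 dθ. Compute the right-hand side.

(1/(2*pi)) ∫_{-2*pi}^{2*pi} v(θ)^2 dθ = (1/(2*pi)) · (16*pi*(12 + 6*pi + 5*pi**2)/3) = 32 + 16*pi + 40*pi**2/3.

32 + 16*pi + 40*pi**2/3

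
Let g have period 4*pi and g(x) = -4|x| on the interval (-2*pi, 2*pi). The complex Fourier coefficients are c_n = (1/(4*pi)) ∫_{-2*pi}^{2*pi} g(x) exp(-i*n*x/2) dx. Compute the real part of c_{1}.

Since g is real-valued, Re(c_{1}) = (1/(4*pi)) ∫_{-2*pi}^{2*pi} g(x) cos(x/2) dx = a_{1}/2.
g is even and cos(x/2) is even, so the integrand is even: ∫_{-2*pi}^{2*pi} g(x) cos(x/2) dx = 2∫_0^{2*pi} g(x) cos(x/2) dx.
Integrating by parts (boundary term plus one more integral), an antiderivative of (-4*x) cos(x/2) is -8*x*sin(x/2) - 16*cos(x/2); evaluating from 0 to 2*pi: ∫_{0}^{2*pi} (-4*x) cos(x/2) dx = (16) - (-16) = 32.
So ∫_{-2*pi}^{2*pi} g(x) cos(x/2) dx = 64.
Hence Re(c_{1}) = (1/(4*pi))·(64) = 16/pi.

16/pi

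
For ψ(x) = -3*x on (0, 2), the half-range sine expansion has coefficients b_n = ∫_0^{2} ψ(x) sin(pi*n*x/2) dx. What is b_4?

b_4 = ∫_0^{2} (-3*x) sin(2*pi*x) dx.
Integrating by parts (boundary term plus one more integral), an antiderivative of (-3*x) sin(2*pi*x) is 3*x*cos(2*pi*x)/(2*pi) - 3*sin(2*pi*x)/(4*pi**2); evaluating from 0 to 2: ∫_{0}^{2} (-3*x) sin(2*pi*x) dx = (3/pi) - (0) = 3/pi.
Hence b_4 = 3/pi.

3/pi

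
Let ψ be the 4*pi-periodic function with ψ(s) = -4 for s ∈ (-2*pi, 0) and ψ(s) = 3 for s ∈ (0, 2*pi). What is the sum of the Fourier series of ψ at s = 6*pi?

-1/2

s = 6*pi differs from s = 2*pi by 1 full period(s), and the series is 4*pi-periodic.
At s = 2*pi the one-sided limits are ψ(2*pi^-) = 3 and ψ(2*pi^+) = -4.
By Dirichlet's theorem the series converges to their average, [(3) + (-4)]/2 = -1/2.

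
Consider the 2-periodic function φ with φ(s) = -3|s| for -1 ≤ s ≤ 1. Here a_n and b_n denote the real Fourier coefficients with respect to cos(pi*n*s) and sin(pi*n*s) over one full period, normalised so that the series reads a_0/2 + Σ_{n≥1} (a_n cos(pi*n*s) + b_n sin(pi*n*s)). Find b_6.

0

b_6 = ∫_{-1}^{1} φ(s) sin(6*pi*s) ds.
φ is even and sin(6*pi*s) is odd, so the integrand is odd over a symmetric interval and the integral vanishes.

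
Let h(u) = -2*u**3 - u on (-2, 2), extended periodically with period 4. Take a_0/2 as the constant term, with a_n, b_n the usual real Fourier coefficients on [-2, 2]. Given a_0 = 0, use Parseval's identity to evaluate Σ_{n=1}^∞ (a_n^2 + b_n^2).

Parseval: a_0^2/2 + Σ_{n≥1} (a_n^2+b_n^2) = 1/2 ∫_{-2}^{2} h(u)^2 du = 10648/105.
Subtract a_0^2/2 = 0: Σ (a_n^2+b_n^2) = 10648/105.

10648/105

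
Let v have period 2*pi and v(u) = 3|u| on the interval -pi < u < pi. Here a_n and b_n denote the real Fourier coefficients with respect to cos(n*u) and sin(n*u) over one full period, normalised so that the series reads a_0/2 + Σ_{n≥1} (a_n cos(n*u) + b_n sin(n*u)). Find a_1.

-12/pi

a_1 = 1/pi ∫_{-pi}^{pi} v(u) cos(u) du.
v is even and cos(u) is even, so the integrand is even and a_1 = 2/pi ∫_0^{pi} v(u) cos(u) du.
Integrating by parts (boundary term plus one more integral), an antiderivative of (3*u) cos(u) is 3*u*sin(u) + 3*cos(u); evaluating from 0 to pi: ∫_{0}^{pi} (3*u) cos(u) du = (-3) - (3) = -6.
Hence a_1 = (2/pi)·(-6) = -12/pi.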